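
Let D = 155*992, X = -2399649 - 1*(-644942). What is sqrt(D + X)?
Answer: 3*I*sqrt(177883) ≈ 1265.3*I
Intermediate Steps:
X = -1754707 (X = -2399649 + 644942 = -1754707)
D = 153760
sqrt(D + X) = sqrt(153760 - 1754707) = sqrt(-1600947) = 3*I*sqrt(177883)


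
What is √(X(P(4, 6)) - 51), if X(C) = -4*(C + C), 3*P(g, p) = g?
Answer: I*√555/3 ≈ 7.8528*I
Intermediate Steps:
P(g, p) = g/3
X(C) = -8*C
√(X(P(4, 6)) - 51) = √(-8*4/3 - 51) = √(-32/3 - 51) = √(-185/3) = I*√555/3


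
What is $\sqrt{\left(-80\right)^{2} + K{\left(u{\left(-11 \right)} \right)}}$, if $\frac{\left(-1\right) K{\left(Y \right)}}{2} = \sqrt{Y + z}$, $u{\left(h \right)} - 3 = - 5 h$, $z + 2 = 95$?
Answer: $\sqrt{6400 - 2 \sqrt{151}} \approx 79.846$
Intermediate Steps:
$z = 93$ ($z = -2 + 95 = 93$)
$u{\left(h \right)} = 3 - 5 h$
$K{\left(Y \right)} = - 2 \sqrt{93 + Y}$ ($K{\left(Y \right)} = - 2 \sqrt{Y + 93} = - 2 \sqrt{93 + Y}$)
$\sqrt{\left(-80\right)^{2} + K{\left(u{\left(-11 \right)} \right)}} = \sqrt{\left(-80\right)^{2} - 2 \sqrt{93 + \left(3 - -55\right)}} = \sqrt{6400 - 2 \sqrt{93 + \left(3 + 55\right)}} = \sqrt{6400 - 2 \sqrt{93 + 58}} = \sqrt{6400 - 2 \sqrt{151}}$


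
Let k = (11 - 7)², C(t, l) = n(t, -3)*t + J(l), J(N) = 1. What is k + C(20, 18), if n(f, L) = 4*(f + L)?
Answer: 1377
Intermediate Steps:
n(f, L) = 4*L + 4*f (n(f, L) = 4*(L + f) = 4*L + 4*f)
C(t, l) = 1 + t*(-12 + 4*t) (C(t, l) = (4*(-3) + 4*t)*t + 1 = (-12 + 4*t)*t + 1 = t*(-12 + 4*t) + 1 = 1 + t*(-12 + 4*t))
k = 16 (k = 4² = 16)
k + C(20, 18) = 16 + (1 + 4*20*(-3 + 20)) = 16 + (1 + 4*20*17) = 16 + (1 + 1360) = 16 + 1361 = 1377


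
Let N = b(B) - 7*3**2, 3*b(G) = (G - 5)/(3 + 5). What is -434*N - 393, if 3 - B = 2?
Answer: 81064/3 ≈ 27021.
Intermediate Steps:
B = 1 (B = 3 - 1*2 = 3 - 2 = 1)
b(G) = -5/24 + G/24 (b(G) = ((G - 5)/(3 + 5))/3 = ((-5 + G)/8)/3 = ((-5 + G)*(1/8))/3 = (-5/8 + G/8)/3 = -5/24 + G/24)
N = -379/6 (N = (-5/24 + (1/24)*1) - 7*3**2 = (-5/24 + 1/24) - 7*9 = -1/6 - 63 = -379/6 ≈ -63.167)
-434*N - 393 = -434*(-379/6) - 393 = 82243/3 - 393 = 81064/3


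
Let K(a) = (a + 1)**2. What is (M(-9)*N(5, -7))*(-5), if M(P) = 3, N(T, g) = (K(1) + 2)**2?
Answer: -540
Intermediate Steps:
K(a) = (1 + a)**2
N(T, g) = 36 (N(T, g) = ((1 + 1)**2 + 2)**2 = (2**2 + 2)**2 = (4 + 2)**2 = 6**2 = 36)
(M(-9)*N(5, -7))*(-5) = (3*36)*(-5) = 108*(-5) = -540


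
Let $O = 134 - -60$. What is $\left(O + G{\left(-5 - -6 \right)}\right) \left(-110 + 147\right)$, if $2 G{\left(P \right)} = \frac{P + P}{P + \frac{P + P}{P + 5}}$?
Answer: $\frac{28823}{4} \approx 7205.8$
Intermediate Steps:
$O = 194$ ($O = 134 + 60 = 194$)
$G{\left(P \right)} = \frac{P}{P + \frac{2 P}{5 + P}}$ ($G{\left(P \right)} = \frac{\left(P + P\right) \frac{1}{P + \frac{P + P}{P + 5}}}{2} = \frac{2 P \frac{1}{P + \frac{2 P}{5 + P}}}{2} = \frac{P}{P + \frac{2 P}{5 + P}}$)
$\left(O + G{\left(-5 - -6 \right)}\right) \left(-110 + 147\right) = \left(194 + \frac{5 - -1}{7 - -1}\right) \left(-110 + 147\right) = \left(194 + \frac{5 + \left(-5 + 6\right)}{7 + \left(-5 + 6\right)}\right) 37 = \left(194 + \frac{5 + 1}{7 + 1}\right) 37 = \left(194 + \frac{1}{8} \cdot 6\right) 37 = \left(194 + \frac{3}{4}\right) 37 = \frac{779}{4} \cdot 37 = \frac{28823}{4}$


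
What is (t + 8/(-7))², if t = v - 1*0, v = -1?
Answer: 225/49 ≈ 4.5918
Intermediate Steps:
t = -1 (t = -1 - 1*0 = -1 + 0 = -1)
(t + 8/(-7))² = (-1 + 8/(-7))² = (-1 + 8*(-⅐))² = (-1 - 8/7)² = (-15/7)² = 225/49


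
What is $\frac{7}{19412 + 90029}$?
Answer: $\frac{7}{109441} \approx 6.3961 \cdot 10^{-5}$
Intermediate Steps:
$\frac{7}{19412 + 90029} = \frac{7}{109441}$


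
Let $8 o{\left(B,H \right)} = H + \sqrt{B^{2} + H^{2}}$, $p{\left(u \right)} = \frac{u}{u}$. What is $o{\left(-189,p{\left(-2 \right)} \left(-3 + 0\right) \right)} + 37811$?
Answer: $\frac{302485}{8} + \frac{3 \sqrt{3970}}{8} \approx 37834.0$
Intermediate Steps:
$p{\left(u \right)} = 1$
$o{\left(B,H \right)} = \frac{H}{8} + \frac{\sqrt{B^{2} + H^{2}}}{8}$ ($o{\left(B,H \right)} = \frac{H + \sqrt{B^{2} + H^{2}}}{8} = \frac{H}{8} + \frac{\sqrt{B^{2} + H^{2}}}{8}$)
$o{\left(-189,p{\left(-2 \right)} \left(-3 + 0\right) \right)} + 37811 = \left(\frac{1 \left(-3 + 0\right)}{8} + \frac{\sqrt{\left(-189\right)^{2} + \left(1 \left(-3 + 0\right)\right)^{2}}}{8}\right) + 37811 = \left(\frac{1 \left(-3\right)}{8} + \frac{\sqrt{35721 + \left(1 \left(-3\right)\right)^{2}}}{8}\right) + 37811 = \left(\frac{1}{8} \left(-3\right) + \frac{\sqrt{35721 + \left(-3\right)^{2}}}{8}\right) + 37811 = \left(- \frac{3}{8} + \frac{\sqrt{35721 + 9}}{8}\right) + 37811 = \left(- \frac{3}{8} + \frac{\sqrt{35730}}{8}\right) + 37811 = \left(- \frac{3}{8} + \frac{3 \sqrt{3970}}{8}\right) + 37811 = \frac{302485}{8} + \frac{3 \sqrt{3970}}{8}$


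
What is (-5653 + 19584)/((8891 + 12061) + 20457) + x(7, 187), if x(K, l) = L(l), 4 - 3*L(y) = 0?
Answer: 69143/41409 ≈ 1.6698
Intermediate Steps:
L(y) = 4/3 (L(y) = 4/3 - 1/3*0 = 4/3 + 0 = 4/3)
x(K, l) = 4/3
(-5653 + 19584)/((8891 + 12061) + 20457) + x(7, 187) = (-5653 + 19584)/((8891 + 12061) + 20457) + 4/3 = 13931/(20952 + 20457) + 4/3 = 13931/41409 + 4/3 = 69143/41409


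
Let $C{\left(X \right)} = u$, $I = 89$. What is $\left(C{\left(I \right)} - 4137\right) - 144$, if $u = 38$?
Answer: $-4243$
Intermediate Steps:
$C{\left(X \right)} = 38$
$\left(C{\left(I \right)} - 4137\right) - 144 = \left(38 - 4137\right) - 144 = -4099 - 144 = -4243$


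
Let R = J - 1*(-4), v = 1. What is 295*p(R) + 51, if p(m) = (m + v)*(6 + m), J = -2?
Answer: 7131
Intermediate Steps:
R = 2 (R = -2 - 1*(-4) = -2 + 4 = 2)
p(m) = (1 + m)*(6 + m) (p(m) = (m + 1)*(6 + m) = (1 + m)*(6 + m))
295*p(R) + 51 = 295*(6 + 2² + 7*2) + 51 = 295*(6 + 4 + 14) + 51 = 295*24 + 51 = 7080 + 51 = 7131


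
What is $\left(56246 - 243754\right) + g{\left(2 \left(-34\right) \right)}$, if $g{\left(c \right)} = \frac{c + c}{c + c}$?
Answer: $-187507$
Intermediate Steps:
$g{\left(c \right)} = 1$ ($g{\left(c \right)} = \frac{2 c}{2 c} = 2 c \frac{1}{2 c} = 1$)
$\left(56246 - 243754\right) + g{\left(2 \left(-34\right) \right)} = \left(56246 - 243754\right) + 1 = -187508 + 1 = -187507$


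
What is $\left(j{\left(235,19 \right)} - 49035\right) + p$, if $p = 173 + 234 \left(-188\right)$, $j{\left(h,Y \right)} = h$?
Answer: $-92619$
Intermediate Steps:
$p = -43819$ ($p = 173 - 43992 = -43819$)
$\left(j{\left(235,19 \right)} - 49035\right) + p = \left(235 - 49035\right) - 43819 = -48800 - 43819 = -92619$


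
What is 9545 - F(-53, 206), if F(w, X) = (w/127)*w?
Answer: 1209406/127 ≈ 9522.9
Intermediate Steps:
F(w, X) = w**2/127 (F(w, X) = (w*(1/127))*w = (w/127)*w = w**2/127)
9545 - F(-53, 206) = 9545 - (-53)**2/127 = 9545 - 2809/127 = 1209406/127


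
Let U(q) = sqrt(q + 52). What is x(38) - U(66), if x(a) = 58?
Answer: 58 - sqrt(118) ≈ 47.137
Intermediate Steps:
U(q) = sqrt(52 + q)
x(38) - U(66) = 58 - sqrt(52 + 66) = 58 - sqrt(118)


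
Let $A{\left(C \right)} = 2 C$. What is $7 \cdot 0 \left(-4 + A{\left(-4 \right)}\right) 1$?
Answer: $0$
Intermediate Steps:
$7 \cdot 0 \left(-4 + A{\left(-4 \right)}\right) 1 = 7 \cdot 0 \left(-4 + 2 \left(-4\right)\right) 1 = 7 \cdot 0 \left(-4 - 8\right) 1 = 7 \cdot 0 \left(-12\right) 1 = 7 \cdot 0 \cdot 1 = 0 \cdot 1 = 0$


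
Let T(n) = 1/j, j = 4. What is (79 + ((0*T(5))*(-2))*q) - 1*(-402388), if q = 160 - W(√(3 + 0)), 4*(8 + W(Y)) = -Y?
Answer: 402467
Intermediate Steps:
T(n) = ¼ (T(n) = 1/4 = 1*(¼) = ¼)
W(Y) = -8 - Y/4 (W(Y) = -8 + (-Y)/4 = -8 - Y/4)
q = 168 + √3/4 (q = 160 - (-8 - √(3 + 0)/4) = 160 - (-8 - √3/4) = 160 + (8 + √3/4) = 168 + √3/4 ≈ 168.43)
(79 + ((0*T(5))*(-2))*q) - 1*(-402388) = (79 + ((0*(¼))*(-2))*(168 + √3/4)) - 1*(-402388) = (79 + (0*(-2))*(168 + √3/4)) + 402388 = (79 + 0*(168 + √3/4)) + 402388 = (79 + 0) + 402388 = 79 + 402388 = 402467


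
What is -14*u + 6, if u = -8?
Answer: 118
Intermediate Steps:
-14*u + 6 = -14*(-8) + 6 = 112 + 6 = 118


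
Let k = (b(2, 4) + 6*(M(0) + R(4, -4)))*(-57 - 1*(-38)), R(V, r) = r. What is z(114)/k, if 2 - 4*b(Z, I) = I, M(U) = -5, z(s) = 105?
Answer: 210/2071 ≈ 0.10140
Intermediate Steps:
b(Z, I) = ½ - I/4
k = 2071/2 (k = ((½ - ¼*4) + 6*(-5 - 4))*(-57 - 1*(-38)) = ((½ - 1) + 6*(-9))*(-57 + 38) = (-½ - 54)*(-19) = -109/2*(-19) = 2071/2 ≈ 1035.5)
z(114)/k = 105/(2071/2) = 105*(2/2071) = 210/2071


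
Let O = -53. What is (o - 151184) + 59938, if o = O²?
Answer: -88437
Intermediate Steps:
o = 2809 (o = (-53)² = 2809)
(o - 151184) + 59938 = (2809 - 151184) + 59938 = -148375 + 59938 = -88437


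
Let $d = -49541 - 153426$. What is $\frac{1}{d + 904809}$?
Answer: $\frac{1}{701842} \approx 1.4248 \cdot 10^{-6}$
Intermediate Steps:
$d = -202967$
$\frac{1}{d + 904809} = \frac{1}{-202967 + 904809} = \frac{1}{701842}$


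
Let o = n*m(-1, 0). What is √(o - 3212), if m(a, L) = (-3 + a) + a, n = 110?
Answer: 3*I*√418 ≈ 61.335*I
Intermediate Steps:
m(a, L) = -3 + 2*a
o = -550 (o = 110*(-3 + 2*(-1)) = 110*(-3 - 2) = 110*(-5) = -550)
√(o - 3212) = √(-550 - 3212) = √(-3762) = 3*I*√418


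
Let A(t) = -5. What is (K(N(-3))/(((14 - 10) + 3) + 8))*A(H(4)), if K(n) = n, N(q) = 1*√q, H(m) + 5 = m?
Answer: -I*√3/3 ≈ -0.57735*I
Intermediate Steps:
H(m) = -5 + m
N(q) = √q
(K(N(-3))/(((14 - 10) + 3) + 8))*A(H(4)) = (√(-3)/(((14 - 10) + 3) + 8))*(-5) = ((I*√3)/((4 + 3) + 8))*(-5) = ((I*√3)/(7 + 8))*(-5) = ((I*√3)/15)*(-5) = ((I*√3)*(1/15))*(-5) = (I*√3/15)*(-5) = -I*√3/3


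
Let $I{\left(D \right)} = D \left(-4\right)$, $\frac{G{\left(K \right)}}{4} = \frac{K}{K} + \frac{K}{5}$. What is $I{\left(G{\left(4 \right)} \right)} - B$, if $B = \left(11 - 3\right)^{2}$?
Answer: $- \frac{464}{5} \approx -92.8$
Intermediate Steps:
$G{\left(K \right)} = 4 + \frac{4 K}{5}$ ($G{\left(K \right)} = 4 \left(\frac{K}{K} + \frac{K}{5}\right) = 4 \left(1 + K \frac{1}{5}\right) = 4 \left(1 + \frac{K}{5}\right) = 4 + \frac{4 K}{5}$)
$I{\left(D \right)} = - 4 D$
$B = 64$ ($B = 8^{2} = 64$)
$I{\left(G{\left(4 \right)} \right)} - B = - 4 \left(4 + \frac{4}{5} \cdot 4\right) - 64 = - 4 \left(4 + \frac{16}{5}\right) - 64 = \left(-4\right) \frac{36}{5} - 64 = - \frac{144}{5} - 64 = - \frac{464}{5}$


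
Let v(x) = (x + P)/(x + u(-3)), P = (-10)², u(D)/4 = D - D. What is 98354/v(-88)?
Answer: -2163788/3 ≈ -7.2126e+5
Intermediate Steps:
u(D) = 0 (u(D) = 4*(D - D) = 4*0 = 0)
P = 100
v(x) = (100 + x)/x (v(x) = (x + 100)/(x + 0) = (100 + x)/x)
98354/v(-88) = 98354/(((100 - 88)/(-88))) = 98354/((-1/88*12)) = 98354/(-3/22) = 98354*(-22/3) = -2163788/3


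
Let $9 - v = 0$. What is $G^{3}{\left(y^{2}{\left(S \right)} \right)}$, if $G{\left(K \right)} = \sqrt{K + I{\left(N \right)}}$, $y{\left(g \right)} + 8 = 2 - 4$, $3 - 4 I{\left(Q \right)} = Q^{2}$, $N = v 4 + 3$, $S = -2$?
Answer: $- \frac{559 i \sqrt{1118}}{4} \approx - 4672.8 i$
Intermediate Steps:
$v = 9$ ($v = 9 - 0 = 9 + 0 = 9$)
$N = 39$ ($N = 9 \cdot 4 + 3 = 36 + 3 = 39$)
$I{\left(Q \right)} = \frac{3}{4} - \frac{Q^{2}}{4}$
$y{\left(g \right)} = -10$ ($y{\left(g \right)} = -8 + \left(2 - 4\right) = -8 - 2 = -10$)
$G{\left(K \right)} = \sqrt{- \frac{759}{2} + K}$ ($G{\left(K \right)} = \sqrt{K + \left(\frac{3}{4} - \frac{39^{2}}{4}\right)} = \sqrt{K + \left(\frac{3}{4} - \frac{1521}{4}\right)} = \sqrt{K - \frac{759}{2}} = \sqrt{- \frac{759}{2} + K}$)
$G^{3}{\left(y^{2}{\left(S \right)} \right)} = \left(\frac{\sqrt{-1518 + 4 \left(-10\right)^{2}}}{2}\right)^{3} = \left(\frac{\sqrt{-1518 + 4 \cdot 100}}{2}\right)^{3} = \left(\frac{\sqrt{-1518 + 400}}{2}\right)^{3} = \left(\frac{\sqrt{-1118}}{2}\right)^{3} = \left(\frac{i \sqrt{1118}}{2}\right)^{3} = - \frac{559 i \sqrt{1118}}{4}$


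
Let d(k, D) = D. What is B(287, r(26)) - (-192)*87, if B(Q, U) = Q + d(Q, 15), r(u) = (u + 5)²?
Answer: 17006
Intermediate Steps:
r(u) = (5 + u)²
B(Q, U) = 15 + Q (B(Q, U) = Q + 15 = 15 + Q)
B(287, r(26)) - (-192)*87 = (15 + 287) - (-192)*87 = 302 - 1*(-16704) = 302 + 16704 = 17006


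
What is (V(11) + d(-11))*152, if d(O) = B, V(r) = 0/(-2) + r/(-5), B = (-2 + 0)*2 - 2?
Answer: -6232/5 ≈ -1246.4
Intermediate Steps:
B = -6 (B = -2*2 - 2 = -4 - 2 = -6)
V(r) = -r/5 (V(r) = 0*(-½) + r*(-⅕) = 0 - r/5 = -r/5)
d(O) = -6
(V(11) + d(-11))*152 = (-⅕*11 - 6)*152 = (-11/5 - 6)*152 = -41/5*152 = -6232/5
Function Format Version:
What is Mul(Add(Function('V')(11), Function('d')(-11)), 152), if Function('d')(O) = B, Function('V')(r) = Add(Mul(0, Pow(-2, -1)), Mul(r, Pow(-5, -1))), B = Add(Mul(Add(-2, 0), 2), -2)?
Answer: Rational(-6232, 5) ≈ -1246.4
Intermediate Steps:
B = -6 (B = Add(Mul(-2, 2), -2) = Add(-4, -2) = -6)
Function('V')(r) = Mul(Rational(-1, 5), r) (Function('V')(r) = Add(Mul(0, Rational(-1, 2)), Mul(r, Rational(-1, 5))) = Add(0, Mul(Rational(-1, 5), r)) = Mul(Rational(-1, 5), r))
Function('d')(O) = -6
Mul(Add(Function('V')(11), Function('d')(-11)), 152) = Mul(Add(Mul(Rational(-1, 5), 11), -6), 152) = Mul(Add(Rational(-11, 5), -6), 152) = Mul(Rational(-41, 5), 152) = Rational(-6232, 5)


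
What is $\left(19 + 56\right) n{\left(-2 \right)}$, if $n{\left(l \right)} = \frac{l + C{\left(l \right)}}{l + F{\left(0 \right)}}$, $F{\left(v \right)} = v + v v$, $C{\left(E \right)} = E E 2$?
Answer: $-225$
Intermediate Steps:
$C{\left(E \right)} = 2 E^{2}$ ($C{\left(E \right)} = E^{2} \cdot 2 = 2 E^{2}$)
$F{\left(v \right)} = v + v^{2}$
$n{\left(l \right)} = \frac{l + 2 l^{2}}{l}$ ($n{\left(l \right)} = \frac{l + 2 l^{2}}{l + 0 \left(1 + 0\right)} = \frac{l + 2 l^{2}}{l + 0 \cdot 1} = \frac{l + 2 l^{2}}{l + 0} = \frac{l + 2 l^{2}}{l}$)
$\left(19 + 56\right) n{\left(-2 \right)} = \left(19 + 56\right) \left(1 + 2 \left(-2\right)\right) = 75 \left(1 - 4\right) = 75 \left(-3\right) = -225$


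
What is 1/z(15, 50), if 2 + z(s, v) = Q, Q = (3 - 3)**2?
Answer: -1/2 ≈ -0.50000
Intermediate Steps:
Q = 0 (Q = 0**2 = 0)
z(s, v) = -2 (z(s, v) = -2 + 0 = -2)
1/z(15, 50) = 1/(-2) = -1/2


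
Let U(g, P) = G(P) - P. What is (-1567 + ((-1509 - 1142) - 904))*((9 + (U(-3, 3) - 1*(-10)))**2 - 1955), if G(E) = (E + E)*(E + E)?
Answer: -3836378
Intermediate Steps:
G(E) = 4*E**2 (G(E) = (2*E)*(2*E) = 4*E**2)
U(g, P) = -P + 4*P**2 (U(g, P) = 4*P**2 - P = -P + 4*P**2)
(-1567 + ((-1509 - 1142) - 904))*((9 + (U(-3, 3) - 1*(-10)))**2 - 1955) = (-1567 + ((-1509 - 1142) - 904))*((9 + (3*(-1 + 4*3) - 1*(-10)))**2 - 1955) = (-1567 + (-2651 - 904))*((9 + (3*(-1 + 12) + 10))**2 - 1955) = (-1567 - 3555)*((9 + (3*11 + 10))**2 - 1955) = -5122*((9 + (33 + 10))**2 - 1955) = -5122*((9 + 43)**2 - 1955) = -5122*(52**2 - 1955) = -5122*(2704 - 1955) = -5122*749 = -3836378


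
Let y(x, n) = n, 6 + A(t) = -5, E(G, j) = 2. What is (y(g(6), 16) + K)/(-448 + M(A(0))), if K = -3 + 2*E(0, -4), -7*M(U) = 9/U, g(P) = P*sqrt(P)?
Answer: -1309/34487 ≈ -0.037956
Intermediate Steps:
A(t) = -11 (A(t) = -6 - 5 = -11)
g(P) = P**(3/2)
M(U) = -9/(7*U)
K = 1 (K = -3 + 2*2 = -3 + 4 = 1)
(y(g(6), 16) + K)/(-448 + M(A(0))) = (16 + 1)/(-448 - 9/7/(-11)) = 17/(-448 - 9/7*(-1/11)) = 17/(-448 + 9/77) = 17/(-34487/77) = 17*(-77/34487) = -1309/34487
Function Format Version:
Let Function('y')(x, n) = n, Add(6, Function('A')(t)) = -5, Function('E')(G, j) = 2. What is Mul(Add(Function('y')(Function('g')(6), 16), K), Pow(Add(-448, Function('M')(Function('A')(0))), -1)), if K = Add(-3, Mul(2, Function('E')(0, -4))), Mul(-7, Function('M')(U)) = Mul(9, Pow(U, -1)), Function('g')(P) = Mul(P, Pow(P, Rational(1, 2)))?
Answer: Rational(-1309, 34487) ≈ -0.037956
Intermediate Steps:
Function('A')(t) = -11 (Function('A')(t) = Add(-6, -5) = -11)
Function('g')(P) = Pow(P, Rational(3, 2))
Function('M')(U) = Mul(Rational(-9, 7), Pow(U, -1)) (Function('M')(U) = Mul(Rational(-1, 7), Mul(9, Pow(U, -1))) = Mul(Rational(-9, 7), Pow(U, -1)))
K = 1 (K = Add(-3, Mul(2, 2)) = Add(-3, 4) = 1)
Mul(Add(Function('y')(Function('g')(6), 16), K), Pow(Add(-448, Function('M')(Function('A')(0))), -1)) = Mul(Add(16, 1), Pow(Add(-448, Mul(Rational(-9, 7), Pow(-11, -1))), -1)) = Mul(17, Pow(Add(-448, Mul(Rational(-9, 7), Rational(-1, 11))), -1)) = Mul(17, Pow(Add(-448, Rational(9, 77)), -1)) = Mul(17, Pow(Rational(-34487, 77), -1)) = Mul(17, Rational(-77, 34487)) = Rational(-1309, 34487)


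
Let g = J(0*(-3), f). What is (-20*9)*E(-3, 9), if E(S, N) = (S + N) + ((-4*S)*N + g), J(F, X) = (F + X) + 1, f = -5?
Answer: -19800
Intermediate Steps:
J(F, X) = 1 + F + X
g = -4 (g = 1 + 0*(-3) - 5 = 1 + 0 - 5 = -4)
E(S, N) = -4 + N + S - 4*N*S (E(S, N) = (S + N) + ((-4*S)*N - 4) = (N + S) + (-4*N*S - 4) = (N + S) + (-4 - 4*N*S) = -4 + N + S - 4*N*S)
(-20*9)*E(-3, 9) = (-20*9)*(-4 + 9 - 3 - 4*9*(-3)) = -180*(-4 + 9 - 3 + 108) = -180*110 = -19800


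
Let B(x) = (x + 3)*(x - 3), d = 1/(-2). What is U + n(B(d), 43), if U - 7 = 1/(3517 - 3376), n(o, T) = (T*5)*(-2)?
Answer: -59642/141 ≈ -422.99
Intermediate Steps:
d = -½ ≈ -0.50000
B(x) = (-3 + x)*(3 + x) (B(x) = (3 + x)*(-3 + x) = (-3 + x)*(3 + x))
n(o, T) = -10*T (n(o, T) = (5*T)*(-2) = -10*T)
U = 988/141 (U = 7 + 1/(3517 - 3376) = 7 + 1/141 = 988/141 ≈ 7.0071)
U + n(B(d), 43) = 988/141 - 10*43 = 988/141 - 430 = -59642/141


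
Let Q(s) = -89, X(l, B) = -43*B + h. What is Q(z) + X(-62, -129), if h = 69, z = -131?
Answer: 5527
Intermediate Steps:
X(l, B) = 69 - 43*B (X(l, B) = -43*B + 69 = 69 - 43*B)
Q(z) + X(-62, -129) = -89 + (69 - 43*(-129)) = -89 + (69 + 5547) = -89 + 5616 = 5527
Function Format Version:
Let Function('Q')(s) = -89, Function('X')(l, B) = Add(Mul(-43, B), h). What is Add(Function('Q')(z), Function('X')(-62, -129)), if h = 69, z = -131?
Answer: 5527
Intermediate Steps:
Function('X')(l, B) = Add(69, Mul(-43, B)) (Function('X')(l, B) = Add(Mul(-43, B), 69) = Add(69, Mul(-43, B)))
Add(Function('Q')(z), Function('X')(-62, -129)) = Add(-89, Add(69, Mul(-43, -129))) = Add(-89, Add(69, 5547)) = Add(-89, 5616) = 5527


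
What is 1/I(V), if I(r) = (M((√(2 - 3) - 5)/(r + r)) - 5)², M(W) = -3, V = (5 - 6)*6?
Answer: 1/64 ≈ 0.015625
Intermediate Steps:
V = -6 (V = -1*6 = -6)
I(r) = 64 (I(r) = (-3 - 5)² = (-8)² = 64)
1/I(V) = 1/64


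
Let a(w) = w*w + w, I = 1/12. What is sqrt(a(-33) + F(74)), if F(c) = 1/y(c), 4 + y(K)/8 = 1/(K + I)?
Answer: sqrt(13262898589)/3544 ≈ 32.496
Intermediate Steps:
I = 1/12 ≈ 0.083333
a(w) = w + w**2 (a(w) = w**2 + w = w + w**2)
y(K) = -32 + 8/(1/12 + K) (y(K) = -32 + 8/(K + 1/12) = -32 + 8/(1/12 + K))
F(c) = (1 + 12*c)/(64*(1 - 6*c)) (F(c) = 1/(64*(1 - 6*c)/(1 + 12*c)) = (1 + 12*c)/(64*(1 - 6*c)))
sqrt(a(-33) + F(74)) = sqrt(-33*(1 - 33) + (-1 - 12*74)/(64*(-1 + 6*74))) = sqrt(-33*(-32) + (-1 - 888)/(64*(-1 + 444))) = sqrt(1056 + (1/64)*(-889)/443) = sqrt(1056 + (1/64)*(1/443)*(-889)) = sqrt(1056 - 889/28352) = sqrt(29938823/28352) = sqrt(13262898589)/3544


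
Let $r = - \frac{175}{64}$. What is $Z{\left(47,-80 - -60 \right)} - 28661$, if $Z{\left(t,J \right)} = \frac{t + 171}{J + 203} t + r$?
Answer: $- \frac{335053913}{11712} \approx -28608.0$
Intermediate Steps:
$r = - \frac{175}{64}$ ($r = \left(-175\right) \frac{1}{64} = - \frac{175}{64} \approx -2.7344$)
$Z{\left(t,J \right)} = - \frac{175}{64} + \frac{t \left(171 + t\right)}{203 + J}$ ($Z{\left(t,J \right)} = \frac{t + 171}{J + 203} t - \frac{175}{64} = \frac{171 + t}{203 + J} t - \frac{175}{64} = \frac{t \left(171 + t\right)}{203 + J} - \frac{175}{64} = - \frac{175}{64} + \frac{t \left(171 + t\right)}{203 + J}$)
$Z{\left(47,-80 - -60 \right)} - 28661 = \frac{-35525 - 175 \left(-80 - -60\right) + 64 \cdot 47^{2} + 10944 \cdot 47}{64 \left(203 - 20\right)} - 28661 = \frac{-35525 - 175 \left(-80 + 60\right) + 64 \cdot 2209 + 514368}{64 \left(203 + \left(-80 + 60\right)\right)} - 28661 = \frac{-35525 - -3500 + 141376 + 514368}{64 \left(203 - 20\right)} - 28661 = \frac{-35525 + 3500 + 141376 + 514368}{64 \cdot 183} - 28661 = \frac{1}{64} \cdot \frac{1}{183} \cdot 623719 - 28661 = \frac{623719}{11712} - 28661 = - \frac{335053913}{11712}$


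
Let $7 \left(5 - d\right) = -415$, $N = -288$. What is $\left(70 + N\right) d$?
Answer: $- \frac{98100}{7} \approx -14014.0$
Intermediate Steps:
$d = \frac{450}{7}$ ($d = 5 - - \frac{415}{7} = 5 + \frac{415}{7} = \frac{450}{7} \approx 64.286$)
$\left(70 + N\right) d = \left(70 - 288\right) \frac{450}{7} = \left(-218\right) \frac{450}{7} = - \frac{98100}{7}$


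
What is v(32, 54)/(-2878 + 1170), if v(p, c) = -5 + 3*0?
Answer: 5/1708 ≈ 0.0029274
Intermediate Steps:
v(p, c) = -5 (v(p, c) = -5 + 0 = -5)
v(32, 54)/(-2878 + 1170) = -5/(-2878 + 1170) = -5/(-1708) = -5*(-1/1708) = 5/1708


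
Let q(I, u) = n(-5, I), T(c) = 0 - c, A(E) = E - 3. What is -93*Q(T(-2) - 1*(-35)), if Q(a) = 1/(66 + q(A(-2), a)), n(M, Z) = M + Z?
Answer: -93/56 ≈ -1.6607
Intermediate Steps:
A(E) = -3 + E
T(c) = -c
q(I, u) = -5 + I
Q(a) = 1/56 (Q(a) = 1/(66 + (-5 + (-3 - 2))) = 1/(66 + (-5 - 5)) = 1/(66 - 10) = 1/56)
-93*Q(T(-2) - 1*(-35)) = -93*1/56 = -93/56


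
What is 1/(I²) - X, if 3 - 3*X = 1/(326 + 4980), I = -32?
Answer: -8141545/8150016 ≈ -0.99896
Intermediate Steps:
X = 15917/15918 (X = 1 - 1/(3*(326 + 4980)) = 1 - ⅓/5306 = 1 - ⅓*1/5306 = 1 - 1/15918 = 15917/15918 ≈ 0.99994)
1/(I²) - X = 1/((-32)²) - 1*15917/15918 = 1/1024 - 15917/15918 = -8141545/8150016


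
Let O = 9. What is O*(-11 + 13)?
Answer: 18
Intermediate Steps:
O*(-11 + 13) = 9*(-11 + 13) = 9*2 = 18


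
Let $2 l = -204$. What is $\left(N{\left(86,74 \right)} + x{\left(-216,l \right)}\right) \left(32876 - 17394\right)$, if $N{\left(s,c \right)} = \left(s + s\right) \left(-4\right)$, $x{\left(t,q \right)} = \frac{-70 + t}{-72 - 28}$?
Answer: $- \frac{265183437}{25} \approx -1.0607 \cdot 10^{7}$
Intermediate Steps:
$l = -102$ ($l = \frac{1}{2} \left(-204\right) = -102$)
$x{\left(t,q \right)} = \frac{7}{10} - \frac{t}{100}$ ($x{\left(t,q \right)} = \frac{-70 + t}{-100} = \left(-70 + t\right) \left(- \frac{1}{100}\right) = \frac{7}{10} - \frac{t}{100}$)
$N{\left(s,c \right)} = - 8 s$ ($N{\left(s,c \right)} = 2 s \left(-4\right) = - 8 s$)
$\left(N{\left(86,74 \right)} + x{\left(-216,l \right)}\right) \left(32876 - 17394\right) = \left(\left(-8\right) 86 + \left(\frac{7}{10} - - \frac{54}{25}\right)\right) \left(32876 - 17394\right) = \left(-688 + \left(\frac{7}{10} + \frac{54}{25}\right)\right) 15482 = \left(-688 + \frac{143}{50}\right) 15482 = \left(- \frac{34257}{50}\right) 15482 = - \frac{265183437}{25}$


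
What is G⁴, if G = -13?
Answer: 28561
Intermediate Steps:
G⁴ = (-13)⁴ = 28561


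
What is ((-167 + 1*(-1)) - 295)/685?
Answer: -463/685 ≈ -0.67591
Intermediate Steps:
((-167 + 1*(-1)) - 295)/685 = ((-167 - 1) - 295)*(1/685) = (-168 - 295)*(1/685) = -463*1/685 = -463/685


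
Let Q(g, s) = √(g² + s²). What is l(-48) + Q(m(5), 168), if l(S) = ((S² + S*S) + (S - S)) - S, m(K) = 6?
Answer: 4656 + 6*√785 ≈ 4824.1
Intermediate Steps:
l(S) = -S + 2*S² (l(S) = ((S² + S²) + 0) - S = (2*S² + 0) - S = 2*S² - S = -S + 2*S²)
l(-48) + Q(m(5), 168) = -48*(-1 + 2*(-48)) + √(6² + 168²) = -48*(-1 - 96) + √(36 + 28224) = -48*(-97) + √28260 = 4656 + 6*√785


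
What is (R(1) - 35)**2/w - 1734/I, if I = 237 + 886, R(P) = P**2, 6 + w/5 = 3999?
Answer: -33321122/22420695 ≈ -1.4862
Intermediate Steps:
w = 19965 (w = -30 + 5*3999 = -30 + 19995 = 19965)
I = 1123
(R(1) - 35)**2/w - 1734/I = (1**2 - 35)**2/19965 - 1734/1123 = (1 - 35)**2*(1/19965) - 1734*1/1123 = (-34)**2*(1/19965) - 1734/1123 = 1156*(1/19965) - 1734/1123 = 1156/19965 - 1734/1123 = -33321122/22420695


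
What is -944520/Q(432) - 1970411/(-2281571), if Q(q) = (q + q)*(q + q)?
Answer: -28503562961/70965984384 ≈ -0.40165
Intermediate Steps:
Q(q) = 4*q² (Q(q) = (2*q)*(2*q) = 4*q²)
-944520/Q(432) - 1970411/(-2281571) = -944520/(4*432²) - 1970411/(-2281571) = -944520/(4*186624) - 1970411*(-1/2281571) = -944520/746496 + 1970411/2281571 = -944520*1/746496 + 1970411/2281571 = -39355/31104 + 1970411/2281571 = -28503562961/70965984384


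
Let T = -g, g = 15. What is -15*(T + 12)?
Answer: 45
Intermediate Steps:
T = -15 (T = -1*15 = -15)
-15*(T + 12) = -15*(-15 + 12) = -15*(-3) = 45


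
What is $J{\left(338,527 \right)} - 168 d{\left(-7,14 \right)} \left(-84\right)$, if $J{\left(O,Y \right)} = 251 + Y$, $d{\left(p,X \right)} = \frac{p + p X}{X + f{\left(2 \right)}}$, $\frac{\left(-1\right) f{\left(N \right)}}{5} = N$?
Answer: $-369662$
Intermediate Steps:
$f{\left(N \right)} = - 5 N$
$d{\left(p,X \right)} = \frac{p + X p}{-10 + X}$ ($d{\left(p,X \right)} = \frac{p + p X}{X - 10} = \frac{p + X p}{X - 10} = \frac{p + X p}{-10 + X}$)
$J{\left(338,527 \right)} - 168 d{\left(-7,14 \right)} \left(-84\right) = \left(251 + 527\right) - 168 \left(- \frac{7 \left(1 + 14\right)}{-10 + 14}\right) \left(-84\right) = 778 - 168 \left(\left(-7\right) \frac{1}{4} \cdot 15\right) \left(-84\right) = 778 - 168 \left(- \frac{105}{4}\right) \left(-84\right) = 778 - \left(-4410\right) \left(-84\right) = 778 - 370440 = -369662$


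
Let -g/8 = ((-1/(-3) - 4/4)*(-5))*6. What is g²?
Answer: 25600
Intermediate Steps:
g = -160 (g = -8*(-1/(-3) - 4/4)*(-5)*6 = -8*(-1*(-⅓) - 4*¼)*(-5)*6 = -8*(⅓ - 1)*(-5)*6 = -8*(-⅔*(-5))*6 = -80*6/3 = -8*20 = -160)
g² = (-160)² = 25600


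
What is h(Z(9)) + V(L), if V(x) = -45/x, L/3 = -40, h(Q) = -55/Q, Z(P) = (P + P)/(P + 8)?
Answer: -3713/72 ≈ -51.569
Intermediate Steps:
Z(P) = 2*P/(8 + P) (Z(P) = (2*P)/(8 + P) = 2*P/(8 + P))
L = -120 (L = 3*(-40) = -120)
h(Z(9)) + V(L) = -55/(2*9/(8 + 9)) - 45/(-120) = -55/(2*9/17) - 45*(-1/120) = -55/(2*9*(1/17)) + 3/8 = -55/18/17 + 3/8 = -55*17/18 + 3/8 = -935/18 + 3/8 = -3713/72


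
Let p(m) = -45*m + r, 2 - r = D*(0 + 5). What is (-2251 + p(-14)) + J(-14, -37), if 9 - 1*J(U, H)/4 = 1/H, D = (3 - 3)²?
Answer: -58567/37 ≈ -1582.9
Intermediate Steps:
D = 0 (D = 0² = 0)
r = 2 (r = 2 - 0*(0 + 5) = 2 - 0*5 = 2 - 1*0 = 2 + 0 = 2)
p(m) = 2 - 45*m (p(m) = -45*m + 2 = 2 - 45*m)
J(U, H) = 36 - 4/H
(-2251 + p(-14)) + J(-14, -37) = (-2251 + (2 - 45*(-14))) + (36 - 4/(-37)) = (-2251 + (2 + 630)) + (36 - 4*(-1/37)) = (-2251 + 632) + (36 + 4/37) = -1619 + 1336/37 = -58567/37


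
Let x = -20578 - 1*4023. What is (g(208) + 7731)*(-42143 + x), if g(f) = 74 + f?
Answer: -534819672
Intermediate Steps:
x = -24601 (x = -20578 - 4023 = -24601)
(g(208) + 7731)*(-42143 + x) = ((74 + 208) + 7731)*(-42143 - 24601) = (282 + 7731)*(-66744) = 8013*(-66744) = -534819672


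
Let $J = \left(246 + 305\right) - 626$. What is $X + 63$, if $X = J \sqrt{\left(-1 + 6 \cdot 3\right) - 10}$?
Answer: $63 - 75 \sqrt{7} \approx -135.43$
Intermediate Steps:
$J = -75$ ($J = 551 - 626 = -75$)
$X = - 75 \sqrt{7}$ ($X = - 75 \sqrt{\left(-1 + 6 \cdot 3\right) - 10} = - 75 \sqrt{\left(-1 + 18\right) - 10} = - 75 \sqrt{17 - 10} = - 75 \sqrt{7} \approx -198.43$)
$X + 63 = - 75 \sqrt{7} + 63 = 63 - 75 \sqrt{7}$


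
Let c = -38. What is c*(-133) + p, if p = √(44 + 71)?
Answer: 5054 + √115 ≈ 5064.7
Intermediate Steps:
p = √115 ≈ 10.724
c*(-133) + p = -38*(-133) + √115 = 5054 + √115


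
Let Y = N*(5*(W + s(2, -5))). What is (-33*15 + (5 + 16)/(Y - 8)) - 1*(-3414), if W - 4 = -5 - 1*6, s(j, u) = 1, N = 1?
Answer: 110901/38 ≈ 2918.4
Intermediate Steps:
W = -7 (W = 4 + (-5 - 1*6) = 4 + (-5 - 6) = 4 - 11 = -7)
Y = -30 (Y = 1*(5*(-7 + 1)) = 1*(5*(-6)) = 1*(-30) = -30)
(-33*15 + (5 + 16)/(Y - 8)) - 1*(-3414) = (-33*15 + (5 + 16)/(-30 - 8)) - 1*(-3414) = (-495 + 21/(-38)) + 3414 = (-495 + 21*(-1/38)) + 3414 = (-495 - 21/38) + 3414 = -18831/38 + 3414 = 110901/38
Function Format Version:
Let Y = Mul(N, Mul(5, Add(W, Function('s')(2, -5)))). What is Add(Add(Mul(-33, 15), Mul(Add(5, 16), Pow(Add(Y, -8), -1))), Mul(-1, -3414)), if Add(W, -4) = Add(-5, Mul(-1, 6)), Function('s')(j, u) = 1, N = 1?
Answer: Rational(110901, 38) ≈ 2918.4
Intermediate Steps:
W = -7 (W = Add(4, Add(-5, Mul(-1, 6))) = Add(4, Add(-5, -6)) = Add(4, -11) = -7)
Y = -30 (Y = Mul(1, Mul(5, Add(-7, 1))) = Mul(1, Mul(5, -6)) = Mul(1, -30) = -30)
Add(Add(Mul(-33, 15), Mul(Add(5, 16), Pow(Add(Y, -8), -1))), Mul(-1, -3414)) = Add(Add(Mul(-33, 15), Mul(Add(5, 16), Pow(Add(-30, -8), -1))), Mul(-1, -3414)) = Add(Add(-495, Mul(21, Pow(-38, -1))), 3414) = Add(Add(-495, Mul(21, Rational(-1, 38))), 3414) = Add(Add(-495, Rational(-21, 38)), 3414) = Add(Rational(-18831, 38), 3414) = Rational(110901, 38)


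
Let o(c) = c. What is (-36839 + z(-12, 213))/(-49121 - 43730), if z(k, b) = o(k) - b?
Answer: 37064/92851 ≈ 0.39918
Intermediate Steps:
z(k, b) = k - b
(-36839 + z(-12, 213))/(-49121 - 43730) = (-36839 + (-12 - 1*213))/(-49121 - 43730) = (-36839 + (-12 - 213))/(-92851) = (-36839 - 225)*(-1/92851) = -37064*(-1/92851) = 37064/92851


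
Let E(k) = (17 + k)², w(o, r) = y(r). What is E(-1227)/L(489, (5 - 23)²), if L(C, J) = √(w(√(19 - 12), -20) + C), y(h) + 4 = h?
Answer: 292820*√465/93 ≈ 67896.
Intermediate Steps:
y(h) = -4 + h
w(o, r) = -4 + r
L(C, J) = √(-24 + C) (L(C, J) = √((-4 - 20) + C) = √(-24 + C))
E(-1227)/L(489, (5 - 23)²) = (17 - 1227)²/(√(-24 + 489)) = (-1210)²/(√465) = 1464100*(√465/465) = 292820*√465/93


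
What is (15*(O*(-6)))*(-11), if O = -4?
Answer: -3960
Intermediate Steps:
(15*(O*(-6)))*(-11) = (15*(-4*(-6)))*(-11) = (15*24)*(-11) = 360*(-11) = -3960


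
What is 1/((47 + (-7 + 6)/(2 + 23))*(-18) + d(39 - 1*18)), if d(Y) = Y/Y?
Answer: -25/21107 ≈ -0.0011844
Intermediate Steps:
d(Y) = 1
1/((47 + (-7 + 6)/(2 + 23))*(-18) + d(39 - 1*18)) = 1/((47 + (-7 + 6)/(2 + 23))*(-18) + 1) = 1/((47 - 1/25)*(-18) + 1) = 1/((1174/25)*(-18) + 1) = 1/(-21132/25 + 1) = 1/(-21107/25) = -25/21107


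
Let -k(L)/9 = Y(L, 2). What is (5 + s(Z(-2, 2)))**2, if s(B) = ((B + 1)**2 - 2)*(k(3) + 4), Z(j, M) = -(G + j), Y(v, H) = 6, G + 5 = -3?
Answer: 35343025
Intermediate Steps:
G = -8 (G = -5 - 3 = -8)
k(L) = -54 (k(L) = -9*6 = -54)
Z(j, M) = 8 - j (Z(j, M) = -(-8 + j) = 8 - j)
s(B) = 100 - 50*(1 + B)**2 (s(B) = ((B + 1)**2 - 2)*(-54 + 4) = ((1 + B)**2 - 2)*(-50) = (-2 + (1 + B)**2)*(-50) = 100 - 50*(1 + B)**2)
(5 + s(Z(-2, 2)))**2 = (5 + (100 - 50*(1 + (8 - 1*(-2)))**2))**2 = (5 + (100 - 50*(1 + (8 + 2))**2))**2 = (5 + (100 - 50*(1 + 10)**2))**2 = (5 + (100 - 50*11**2))**2 = (5 + (100 - 50*121))**2 = (5 + (100 - 6050))**2 = (5 - 5950)**2 = (-5945)**2 = 35343025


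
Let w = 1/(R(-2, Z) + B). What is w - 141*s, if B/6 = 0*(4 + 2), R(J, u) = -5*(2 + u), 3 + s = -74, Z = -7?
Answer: 271426/25 ≈ 10857.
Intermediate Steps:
s = -77 (s = -3 - 74 = -77)
R(J, u) = -10 - 5*u
B = 0 (B = 6*(0*(4 + 2)) = 6*(0*6) = 6*0 = 0)
w = 1/25 (w = 1/((-10 - 5*(-7)) + 0) = 1/((-10 + 35) + 0) = 1/(25 + 0) = 1/25 ≈ 0.040000)
w - 141*s = 1/25 - 141*(-77) = 1/25 + 10857 = 271426/25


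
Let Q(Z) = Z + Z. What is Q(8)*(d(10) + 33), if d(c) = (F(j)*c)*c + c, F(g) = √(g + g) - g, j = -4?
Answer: 7088 + 3200*I*√2 ≈ 7088.0 + 4525.5*I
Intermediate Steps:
F(g) = -g + √2*√g (F(g) = √(2*g) - g = √2*√g - g = -g + √2*√g)
Q(Z) = 2*Z
d(c) = c + c²*(4 + 2*I*√2) (d(c) = ((-1*(-4) + √2*√(-4))*c)*c + c = ((4 + √2*(2*I))*c)*c + c = ((4 + 2*I*√2)*c)*c + c = (c*(4 + 2*I*√2))*c + c = c²*(4 + 2*I*√2) + c = c + c²*(4 + 2*I*√2))
Q(8)*(d(10) + 33) = (2*8)*(10*(1 + 2*10*(2 + I*√2)) + 33) = 16*(10*(1 + (40 + 20*I*√2)) + 33) = 16*(10*(41 + 20*I*√2) + 33) = 16*((410 + 200*I*√2) + 33) = 16*(443 + 200*I*√2) = 7088 + 3200*I*√2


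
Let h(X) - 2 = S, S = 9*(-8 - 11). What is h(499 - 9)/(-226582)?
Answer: 169/226582 ≈ 0.00074587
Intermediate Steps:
S = -171 (S = 9*(-19) = -171)
h(X) = -169 (h(X) = 2 - 171 = -169)
h(499 - 9)/(-226582) = -169/(-226582) = -169*(-1/226582) = 169/226582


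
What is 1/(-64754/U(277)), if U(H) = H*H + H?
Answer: -38503/32377 ≈ -1.1892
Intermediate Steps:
U(H) = H + H² (U(H) = H² + H = H + H²)
1/(-64754/U(277)) = 1/(-64754*1/(277*(1 + 277))) = 1/(-64754/(277*278)) = 1/(-64754/77006) = 1/(-64754*1/77006) = 1/(-32377/38503) = -38503/32377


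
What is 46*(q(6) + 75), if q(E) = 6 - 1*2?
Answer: 3634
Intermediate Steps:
q(E) = 4 (q(E) = 6 - 2 = 4)
46*(q(6) + 75) = 46*(4 + 75) = 46*79 = 3634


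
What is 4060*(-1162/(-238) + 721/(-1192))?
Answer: 87979185/5066 ≈ 17367.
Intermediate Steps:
4060*(-1162/(-238) + 721/(-1192)) = 4060*(-1162*(-1/238) + 721*(-1/1192)) = 4060*(83/17 - 721/1192) = 4060*(86679/20264) = 87979185/5066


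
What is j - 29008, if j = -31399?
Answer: -60407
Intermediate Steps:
j - 29008 = -31399 - 29008 = -60407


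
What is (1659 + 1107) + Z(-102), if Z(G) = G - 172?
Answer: 2492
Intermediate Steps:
Z(G) = -172 + G
(1659 + 1107) + Z(-102) = (1659 + 1107) + (-172 - 102) = 2766 - 274 = 2492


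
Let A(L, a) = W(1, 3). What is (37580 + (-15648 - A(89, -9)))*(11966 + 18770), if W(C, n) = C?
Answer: 674071216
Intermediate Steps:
A(L, a) = 1
(37580 + (-15648 - A(89, -9)))*(11966 + 18770) = (37580 + (-15648 - 1*1))*(11966 + 18770) = (37580 + (-15648 - 1))*30736 = (37580 - 15649)*30736 = 21931*30736 = 674071216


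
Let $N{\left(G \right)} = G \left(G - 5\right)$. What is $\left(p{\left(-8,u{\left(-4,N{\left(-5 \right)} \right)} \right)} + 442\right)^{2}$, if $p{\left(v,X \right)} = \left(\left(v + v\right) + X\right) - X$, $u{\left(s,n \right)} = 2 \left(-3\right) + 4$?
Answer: $181476$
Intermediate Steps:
$N{\left(G \right)} = G \left(-5 + G\right)$
$u{\left(s,n \right)} = -2$ ($u{\left(s,n \right)} = -6 + 4 = -2$)
$p{\left(v,X \right)} = 2 v$ ($p{\left(v,X \right)} = \left(2 v + X\right) - X = \left(X + 2 v\right) - X = 2 v$)
$\left(p{\left(-8,u{\left(-4,N{\left(-5 \right)} \right)} \right)} + 442\right)^{2} = \left(2 \left(-8\right) + 442\right)^{2} = \left(-16 + 442\right)^{2} = 426^{2} = 181476$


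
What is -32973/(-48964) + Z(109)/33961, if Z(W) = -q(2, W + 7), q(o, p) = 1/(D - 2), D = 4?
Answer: 1119771571/1662866404 ≈ 0.67340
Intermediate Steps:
q(o, p) = ½ (q(o, p) = 1/(4 - 2) = 1/2 = ½)
Z(W) = -½ (Z(W) = -1*½ = -½)
-32973/(-48964) + Z(109)/33961 = -32973/(-48964) - ½/33961 = -32973*(-1/48964) - ½*1/33961 = 32973/48964 - 1/67922 = 1119771571/1662866404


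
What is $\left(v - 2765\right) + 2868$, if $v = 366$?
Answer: $469$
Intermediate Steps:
$\left(v - 2765\right) + 2868 = \left(366 - 2765\right) + 2868 = -2399 + 2868 = 469$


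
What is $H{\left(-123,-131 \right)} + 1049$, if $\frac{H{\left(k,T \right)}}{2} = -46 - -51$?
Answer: $1059$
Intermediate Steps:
$H{\left(k,T \right)} = 10$ ($H{\left(k,T \right)} = 2 \left(-46 - -51\right) = 2 \left(-46 + 51\right) = 2 \cdot 5 = 10$)
$H{\left(-123,-131 \right)} + 1049 = 10 + 1049 = 1059$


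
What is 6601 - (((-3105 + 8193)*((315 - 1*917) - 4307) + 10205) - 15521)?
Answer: 24988909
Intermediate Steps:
6601 - (((-3105 + 8193)*((315 - 1*917) - 4307) + 10205) - 15521) = 6601 - ((5088*((315 - 917) - 4307) + 10205) - 15521) = 6601 - ((5088*(-602 - 4307) + 10205) - 15521) = 6601 - ((5088*(-4909) + 10205) - 15521) = 6601 - ((-24976992 + 10205) - 15521) = 6601 - (-24966787 - 15521) = 6601 - 1*(-24982308) = 6601 + 24982308 = 24988909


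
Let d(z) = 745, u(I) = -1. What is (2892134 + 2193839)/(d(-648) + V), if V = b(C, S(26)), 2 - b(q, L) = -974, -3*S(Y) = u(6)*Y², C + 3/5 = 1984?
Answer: 5085973/1721 ≈ 2955.2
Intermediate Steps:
C = 9917/5 (C = -⅗ + 1984 = 9917/5 ≈ 1983.4)
S(Y) = Y²/3 (S(Y) = -(-1)*Y²/3 = Y²/3)
b(q, L) = 976 (b(q, L) = 2 - 1*(-974) = 2 + 974 = 976)
V = 976
(2892134 + 2193839)/(d(-648) + V) = (2892134 + 2193839)/(745 + 976) = 5085973/1721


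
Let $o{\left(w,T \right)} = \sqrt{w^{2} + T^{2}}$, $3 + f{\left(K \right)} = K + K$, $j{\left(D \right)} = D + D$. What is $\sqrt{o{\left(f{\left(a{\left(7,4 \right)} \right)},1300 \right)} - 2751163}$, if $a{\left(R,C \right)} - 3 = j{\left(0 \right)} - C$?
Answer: $\sqrt{-2751163 + 5 \sqrt{67601}} \approx 1658.3 i$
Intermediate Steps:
$j{\left(D \right)} = 2 D$
$a{\left(R,C \right)} = 3 - C$ ($a{\left(R,C \right)} = 3 + \left(2 \cdot 0 - C\right) = 3 + \left(0 - C\right) = 3 - C$)
$f{\left(K \right)} = -3 + 2 K$ ($f{\left(K \right)} = -3 + \left(K + K\right) = -3 + 2 K$)
$o{\left(w,T \right)} = \sqrt{T^{2} + w^{2}}$
$\sqrt{o{\left(f{\left(a{\left(7,4 \right)} \right)},1300 \right)} - 2751163} = \sqrt{\sqrt{1300^{2} + \left(-3 + 2 \left(3 - 4\right)\right)^{2}} - 2751163} = \sqrt{\sqrt{1690000 + \left(-3 + 2 \left(3 - 4\right)\right)^{2}} - 2751163} = \sqrt{\sqrt{1690000 + \left(-3 + 2 \left(-1\right)\right)^{2}} - 2751163} = \sqrt{\sqrt{1690000 + \left(-3 - 2\right)^{2}} - 2751163} = \sqrt{\sqrt{1690000 + \left(-5\right)^{2}} - 2751163} = \sqrt{\sqrt{1690000 + 25} - 2751163} = \sqrt{\sqrt{1690025} - 2751163} = \sqrt{5 \sqrt{67601} - 2751163} = \sqrt{-2751163 + 5 \sqrt{67601}}$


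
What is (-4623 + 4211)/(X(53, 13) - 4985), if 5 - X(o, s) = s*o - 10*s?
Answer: 412/5539 ≈ 0.074382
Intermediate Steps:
X(o, s) = 5 + 10*s - o*s (X(o, s) = 5 - (s*o - 10*s) = 5 - (o*s - 10*s) = 5 - (-10*s + o*s) = 5 + (10*s - o*s) = 5 + 10*s - o*s)
(-4623 + 4211)/(X(53, 13) - 4985) = (-4623 + 4211)/((5 + 10*13 - 1*53*13) - 4985) = -412/((5 + 130 - 689) - 4985) = -412/(-554 - 4985) = -412/(-5539) = -412*(-1/5539) = 412/5539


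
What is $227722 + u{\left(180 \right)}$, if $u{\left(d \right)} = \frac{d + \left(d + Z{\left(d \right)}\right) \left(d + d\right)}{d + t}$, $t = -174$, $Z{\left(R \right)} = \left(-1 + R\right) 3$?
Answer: $270772$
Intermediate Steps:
$Z{\left(R \right)} = -3 + 3 R$
$u{\left(d \right)} = \frac{d + 2 d \left(-3 + 4 d\right)}{-174 + d}$ ($u{\left(d \right)} = \frac{d + \left(d + \left(-3 + 3 d\right)\right) \left(d + d\right)}{d - 174} = \frac{d + \left(-3 + 4 d\right) 2 d}{-174 + d} = \frac{d + 2 d \left(-3 + 4 d\right)}{-174 + d}$)
$227722 + u{\left(180 \right)} = 227722 + \frac{180 \left(-5 + 8 \cdot 180\right)}{-174 + 180} = 227722 + \frac{180 \left(-5 + 1440\right)}{6} = 227722 + 180 \cdot \frac{1}{6} \cdot 1435 = 227722 + 43050 = 270772$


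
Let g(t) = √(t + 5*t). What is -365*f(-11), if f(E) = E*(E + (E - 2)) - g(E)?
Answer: -96360 + 365*I*√66 ≈ -96360.0 + 2965.3*I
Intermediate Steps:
g(t) = √6*√t (g(t) = √(6*t) = √6*√t)
f(E) = E*(-2 + 2*E) - √6*√E (f(E) = E*(E + (E - 2)) - √6*√E = E*(E + (-2 + E)) - √6*√E = E*(-2 + 2*E) - √6*√E)
-365*f(-11) = -365*(-2*(-11) + 2*(-11)² - √6*√(-11)) = -365*(22 + 2*121 - √6*I*√11) = -365*(22 + 242 - I*√66) = -365*(264 - I*√66) = -96360 + 365*I*√66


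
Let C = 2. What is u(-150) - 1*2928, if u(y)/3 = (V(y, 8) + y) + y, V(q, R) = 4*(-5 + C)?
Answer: -3864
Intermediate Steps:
V(q, R) = -12 (V(q, R) = 4*(-5 + 2) = 4*(-3) = -12)
u(y) = -36 + 6*y (u(y) = 3*((-12 + y) + y) = 3*(-12 + 2*y) = -36 + 6*y)
u(-150) - 1*2928 = (-36 + 6*(-150)) - 1*2928 = (-36 - 900) - 2928 = -936 - 2928 = -3864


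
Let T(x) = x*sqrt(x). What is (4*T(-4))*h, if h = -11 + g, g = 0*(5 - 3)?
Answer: 352*I ≈ 352.0*I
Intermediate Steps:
T(x) = x**(3/2)
g = 0 (g = 0*2 = 0)
h = -11 (h = -11 + 0 = -11)
(4*T(-4))*h = (4*(-4)**(3/2))*(-11) = (4*(-8*I))*(-11) = -32*I*(-11) = 352*I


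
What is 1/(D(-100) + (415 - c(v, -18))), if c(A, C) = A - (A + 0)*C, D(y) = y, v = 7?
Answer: 1/182 ≈ 0.0054945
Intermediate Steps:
c(A, C) = A - A*C
1/(D(-100) + (415 - c(v, -18))) = 1/(-100 + (415 - 7*(1 - 1*(-18)))) = 1/(-100 + (415 - 7*(1 + 18))) = 1/(-100 + (415 - 7*19)) = 1/(-100 + (415 - 1*133)) = 1/(-100 + (415 - 133)) = 1/(-100 + 282) = 1/182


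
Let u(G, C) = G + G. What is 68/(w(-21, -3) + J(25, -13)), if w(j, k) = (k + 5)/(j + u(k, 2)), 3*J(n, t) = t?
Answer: -108/7 ≈ -15.429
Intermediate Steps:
J(n, t) = t/3
u(G, C) = 2*G
w(j, k) = (5 + k)/(j + 2*k) (w(j, k) = (k + 5)/(j + 2*k) = (5 + k)/(j + 2*k))
68/(w(-21, -3) + J(25, -13)) = 68/((5 - 3)/(-21 + 2*(-3)) + (⅓)*(-13)) = 68/(2/(-21 - 6) - 13/3) = 68/(2/(-27) - 13/3) = 68/(-1/27*2 - 13/3) = 68/(-2/27 - 13/3) = 68/(-119/27) = -27/119*68 = -108/7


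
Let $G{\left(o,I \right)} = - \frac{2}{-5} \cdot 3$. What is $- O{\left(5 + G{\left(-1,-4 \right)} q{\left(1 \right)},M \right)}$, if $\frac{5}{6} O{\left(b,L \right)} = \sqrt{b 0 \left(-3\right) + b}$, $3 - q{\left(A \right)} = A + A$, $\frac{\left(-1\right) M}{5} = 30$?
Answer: $- \frac{6 \sqrt{155}}{25} \approx -2.988$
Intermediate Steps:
$M = -150$ ($M = \left(-5\right) 30 = -150$)
$G{\left(o,I \right)} = \frac{6}{5}$ ($G{\left(o,I \right)} = \left(-2\right) \left(- \frac{1}{5}\right) 3 = \frac{2}{5} \cdot 3 = \frac{6}{5}$)
$q{\left(A \right)} = 3 - 2 A$ ($q{\left(A \right)} = 3 - \left(A + A\right) = 3 - 2 A$)
$O{\left(b,L \right)} = \frac{6 \sqrt{b}}{5}$ ($O{\left(b,L \right)} = \frac{6 \sqrt{b 0 \left(-3\right) + b}}{5} = \frac{6 \sqrt{0 \left(-3\right) + b}}{5} = \frac{6 \sqrt{0 + b}}{5} = \frac{6 \sqrt{b}}{5}$)
$- O{\left(5 + G{\left(-1,-4 \right)} q{\left(1 \right)},M \right)} = - \frac{6 \sqrt{5 + \frac{6 \left(3 - 2\right)}{5}}}{5} = - \frac{6 \sqrt{5 + \frac{6}{5} \cdot 1}}{5} = - \frac{6 \sqrt{5 + \frac{6}{5}}}{5} = - \frac{6 \sqrt{\frac{31}{5}}}{5} = - \frac{6 \frac{\sqrt{155}}{5}}{5} = - \frac{6 \sqrt{155}}{25}$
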